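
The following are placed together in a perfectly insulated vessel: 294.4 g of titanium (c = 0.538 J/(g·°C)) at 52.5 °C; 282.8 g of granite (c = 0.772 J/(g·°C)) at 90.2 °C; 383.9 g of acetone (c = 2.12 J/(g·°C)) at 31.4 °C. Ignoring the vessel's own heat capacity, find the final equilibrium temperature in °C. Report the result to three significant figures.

Σ mᵢcᵢ(T − Tᵢ) = 0  ⇒  T = Σ mᵢcᵢTᵢ / Σ mᵢcᵢ
Σ mᵢcᵢ = 294.4×0.538 + 282.8×0.772 + 383.9×2.12 = 1190.5768
Σ mᵢcᵢTᵢ = 158.3872×52.5 + 218.3216×90.2 + 813.868×31.4 = 53563
T = 53563 / 1190.5768 = 44.99 °C

T_f = 45.0 °C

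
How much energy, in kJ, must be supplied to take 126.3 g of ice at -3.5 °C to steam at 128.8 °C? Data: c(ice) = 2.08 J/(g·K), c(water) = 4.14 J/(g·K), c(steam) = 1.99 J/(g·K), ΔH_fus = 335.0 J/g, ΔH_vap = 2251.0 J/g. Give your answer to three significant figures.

q1 (heat ice -3.5→0.0 °C): 126.3 × 2.08 × 3.5 = 919 J
q2 (melt at 0 °C): 126.3 × 335.0 = 42311 J
q3 (heat water 0.0→100.0 °C): 126.3 × 4.14 × 100.0 = 52288 J
q4 (vaporize at 100 °C): 126.3 × 2251.0 = 284301 J
q5 (heat steam 100.0→128.8 °C): 126.3 × 1.99 × 28.8 = 7239 J
Total: 919 + 42311 + 52288 + 284301 + 7239 = 387058 J = 387 kJ

q = 387 kJ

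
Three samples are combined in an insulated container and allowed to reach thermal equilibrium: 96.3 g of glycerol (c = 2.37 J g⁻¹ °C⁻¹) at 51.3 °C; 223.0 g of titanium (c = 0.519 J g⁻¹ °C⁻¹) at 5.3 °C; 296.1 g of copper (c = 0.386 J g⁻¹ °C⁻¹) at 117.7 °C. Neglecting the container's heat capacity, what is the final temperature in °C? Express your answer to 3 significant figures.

Σ mᵢcᵢ(T − Tᵢ) = 0  ⇒  T = Σ mᵢcᵢTᵢ / Σ mᵢcᵢ
Σ mᵢcᵢ = 96.3×2.37 + 223.0×0.519 + 296.1×0.386 = 458.2626
Σ mᵢcᵢTᵢ = 228.231×51.3 + 115.737×5.3 + 114.2946×117.7 = 25774
T = 25774 / 458.2626 = 56.24 °C

T_f = 56.2 °C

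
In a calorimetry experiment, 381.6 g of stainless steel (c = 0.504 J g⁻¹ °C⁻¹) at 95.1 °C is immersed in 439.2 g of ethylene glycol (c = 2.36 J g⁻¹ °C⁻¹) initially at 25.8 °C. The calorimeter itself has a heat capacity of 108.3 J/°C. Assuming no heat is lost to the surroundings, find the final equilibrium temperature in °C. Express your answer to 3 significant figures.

Heat lost by stainless steel = heat gained by ethylene glycol + calorimeter.
(381.6)(0.504)(95.1 − T) = [(439.2)(2.36) + 108.3](T − 25.8)
192.3264 (95.1 − T) = 1144.812 (T − 25.8)
18290 − 192.3264 T = 1144.812 T − 29536
47826 = 1337.1384 T
T = 35.77 °C

T_f = 35.8 °C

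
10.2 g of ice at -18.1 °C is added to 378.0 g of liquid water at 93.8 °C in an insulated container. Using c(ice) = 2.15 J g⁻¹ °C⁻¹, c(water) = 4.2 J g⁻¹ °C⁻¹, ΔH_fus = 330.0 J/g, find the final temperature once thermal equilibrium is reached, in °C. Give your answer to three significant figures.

Heat to bring ice to 0 °C and melt it: q₁ = 10.2×2.15×18.1 + 10.2×330.0 = 3762.9 J
Heat the water can supply cooling to 0 °C: 378.0×4.2×93.8 = 148917 J > q₁, so all ice melts.
Energy balance: 378.0×4.2×(93.8 − T) = 3762.9 + 10.2×4.2×(T − 0)
1587.6(93.8 − T) = 3762.9 + 42.84 T
148917 − 3762.9 = 1630.44 T
T = 145154.1 / 1630.44 = 89.03 °C

T_f = 89.0 °C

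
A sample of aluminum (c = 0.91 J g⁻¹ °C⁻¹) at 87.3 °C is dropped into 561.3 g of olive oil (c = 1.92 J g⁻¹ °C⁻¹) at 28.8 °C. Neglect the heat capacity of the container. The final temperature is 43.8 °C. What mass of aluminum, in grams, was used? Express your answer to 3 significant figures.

m = 408 g

q_gained = (561.3 × 1.92) × (43.8 − 28.8) = 16170 J
q_lost = m × 0.91 × (87.3 − 43.8) = 39.585 m
m = 16170 / 39.585 = 408 g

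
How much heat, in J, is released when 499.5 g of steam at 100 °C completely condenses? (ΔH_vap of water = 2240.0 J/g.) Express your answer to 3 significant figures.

q = 1120000 J

q = m × ΔH_vap = 499.5 × 2240.0 = 1119000 J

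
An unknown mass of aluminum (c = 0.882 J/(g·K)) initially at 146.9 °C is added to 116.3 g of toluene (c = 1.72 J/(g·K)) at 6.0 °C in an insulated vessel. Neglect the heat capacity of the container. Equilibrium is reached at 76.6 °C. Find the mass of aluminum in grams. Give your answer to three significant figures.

m = 228 g

q_gained = (116.3 × 1.72) × (76.6 − 6.0) = 14120 J
q_lost = m × 0.882 × (146.9 − 76.6) = 62.0046 m
m = 14120 / 62.0046 = 228 g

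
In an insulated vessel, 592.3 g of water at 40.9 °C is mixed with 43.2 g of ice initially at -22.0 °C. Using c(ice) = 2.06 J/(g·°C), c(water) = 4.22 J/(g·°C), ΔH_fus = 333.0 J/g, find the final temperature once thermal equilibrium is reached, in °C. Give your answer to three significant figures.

Heat to bring ice to 0 °C and melt it: q₁ = 43.2×2.06×22.0 + 43.2×333.0 = 16343 J
Heat the water can supply cooling to 0 °C: 592.3×4.22×40.9 = 102230 J > q₁, so all ice melts.
Energy balance: 592.3×4.22×(40.9 − T) = 16343 + 43.2×4.22×(T − 0)
2499.506(40.9 − T) = 16343 + 182.304 T
102230 − 16343 = 2681.810 T
T = 85887 / 2681.810 = 32.03 °C

T_f = 32.0 °C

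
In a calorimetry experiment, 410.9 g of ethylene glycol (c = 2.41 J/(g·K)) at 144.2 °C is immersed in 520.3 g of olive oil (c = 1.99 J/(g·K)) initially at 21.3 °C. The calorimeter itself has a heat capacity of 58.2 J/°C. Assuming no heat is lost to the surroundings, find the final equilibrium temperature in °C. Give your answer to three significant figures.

Heat lost by ethylene glycol = heat gained by olive oil + calorimeter.
(410.9)(2.41)(144.2 − T) = [(520.3)(1.99) + 58.2](T − 21.3)
990.269 (144.2 − T) = 1093.597 (T − 21.3)
142800 − 990.269 T = 1093.597 T − 23294
166094 = 2083.866 T
T = 79.70 °C

T_f = 79.7 °C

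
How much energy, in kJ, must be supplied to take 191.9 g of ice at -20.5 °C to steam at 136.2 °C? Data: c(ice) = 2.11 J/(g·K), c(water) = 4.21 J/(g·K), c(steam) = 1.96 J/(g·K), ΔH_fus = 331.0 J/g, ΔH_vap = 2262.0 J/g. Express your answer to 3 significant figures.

q = 600 kJ

q1 (heat ice -20.5→0.0 °C): 191.9 × 2.11 × 20.5 = 8301 J
q2 (melt at 0 °C): 191.9 × 331.0 = 63519 J
q3 (heat water 0.0→100.0 °C): 191.9 × 4.21 × 100.0 = 80790 J
q4 (vaporize at 100 °C): 191.9 × 2262.0 = 434078 J
q5 (heat steam 100.0→136.2 °C): 191.9 × 1.96 × 36.2 = 13616 J
Total: 8301 + 63519 + 80790 + 434078 + 13616 = 600304 J = 600 kJ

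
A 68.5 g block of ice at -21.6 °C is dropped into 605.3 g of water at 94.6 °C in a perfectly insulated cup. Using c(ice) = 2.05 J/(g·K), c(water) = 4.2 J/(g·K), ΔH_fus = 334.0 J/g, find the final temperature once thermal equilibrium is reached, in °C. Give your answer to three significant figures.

T_f = 75.8 °C

Heat to bring ice to 0 °C and melt it: q₁ = 68.5×2.05×21.6 + 68.5×334.0 = 25912 J
Heat the water can supply cooling to 0 °C: 605.3×4.2×94.6 = 240498 J > q₁, so all ice melts.
Energy balance: 605.3×4.2×(94.6 − T) = 25912 + 68.5×4.2×(T − 0)
2542.26(94.6 − T) = 25912 + 287.7 T
240498 − 25912 = 2829.96 T
T = 214586 / 2829.96 = 75.83 °C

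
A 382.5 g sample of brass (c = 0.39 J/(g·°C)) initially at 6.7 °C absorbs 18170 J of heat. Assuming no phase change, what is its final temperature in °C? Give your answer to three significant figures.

T_f = 129 °C

ΔT = q / (m c) = 18170 / (382.5 × 0.39) = 121.8 °C
T_f = 6.7 + 121.8 = 128.5 °C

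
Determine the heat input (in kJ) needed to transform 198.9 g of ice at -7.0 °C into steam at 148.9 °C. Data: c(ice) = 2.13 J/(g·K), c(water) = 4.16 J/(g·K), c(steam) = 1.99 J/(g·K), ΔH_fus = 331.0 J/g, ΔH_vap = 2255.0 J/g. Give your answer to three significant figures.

q1 (heat ice -7.0→0.0 °C): 198.9 × 2.13 × 7.0 = 2966 J
q2 (melt at 0 °C): 198.9 × 331.0 = 65836 J
q3 (heat water 0.0→100.0 °C): 198.9 × 4.16 × 100.0 = 82742 J
q4 (vaporize at 100 °C): 198.9 × 2255.0 = 448520 J
q5 (heat steam 100.0→148.9 °C): 198.9 × 1.99 × 48.9 = 19355 J
Total: 2966 + 65836 + 82742 + 448520 + 19355 = 619419 J = 619 kJ

q = 619 kJ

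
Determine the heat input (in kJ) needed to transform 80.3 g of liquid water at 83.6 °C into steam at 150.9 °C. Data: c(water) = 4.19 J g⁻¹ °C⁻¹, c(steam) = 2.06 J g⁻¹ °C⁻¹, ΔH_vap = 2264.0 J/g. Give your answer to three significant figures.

q = 196 kJ

q1 (heat water 83.6→100.0 °C): 80.3 × 4.19 × 16.4 = 5518 J
q2 (vaporize at 100 °C): 80.3 × 2264.0 = 181799 J
q3 (heat steam 100.0→150.9 °C): 80.3 × 2.06 × 50.9 = 8420 J
Total: 5518 + 181799 + 8420 = 195737 J = 196 kJ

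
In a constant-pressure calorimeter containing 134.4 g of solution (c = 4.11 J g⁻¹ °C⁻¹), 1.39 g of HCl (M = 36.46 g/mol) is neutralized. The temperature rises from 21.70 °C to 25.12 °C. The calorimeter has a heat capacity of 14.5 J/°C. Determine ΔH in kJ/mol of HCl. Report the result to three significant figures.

|ΔT| = |25.12 − 21.70| = 3.42 °C
|q_surr| = (134.4 × 4.11 + 14.5) × 3.42 = 566.884 × 3.42 = 1939 J
n(HCl) = 1.39 / 36.46 = 0.03812 mol
Temperature rose, so q_rxn = −|q_surr| = -1.939 kJ
ΔH = q_rxn / n = -50.87 kJ/mol

ΔH = -50.9 kJ/mol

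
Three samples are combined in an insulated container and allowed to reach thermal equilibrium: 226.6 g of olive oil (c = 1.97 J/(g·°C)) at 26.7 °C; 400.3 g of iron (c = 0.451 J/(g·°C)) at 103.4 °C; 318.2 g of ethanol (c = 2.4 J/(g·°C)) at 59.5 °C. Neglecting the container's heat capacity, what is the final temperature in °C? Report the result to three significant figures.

T_f = 54.7 °C

Σ mᵢcᵢ(T − Tᵢ) = 0  ⇒  T = Σ mᵢcᵢTᵢ / Σ mᵢcᵢ
Σ mᵢcᵢ = 226.6×1.97 + 400.3×0.451 + 318.2×2.4 = 1390.6173
Σ mᵢcᵢTᵢ = 446.402×26.7 + 180.5353×103.4 + 763.68×59.5 = 76025
T = 76025 / 1390.6173 = 54.67 °C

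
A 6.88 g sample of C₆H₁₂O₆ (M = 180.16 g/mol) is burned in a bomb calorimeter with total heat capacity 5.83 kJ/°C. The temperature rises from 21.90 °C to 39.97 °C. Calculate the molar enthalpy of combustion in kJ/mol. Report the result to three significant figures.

ΔT = 39.97 − 21.90 = 18.07 °C
q_cal = C_cal × ΔT = 5.83 × 18.07 = 105.3481 kJ
n = 6.88 / 180.16 = 0.03819 mol
q_rxn = −q_cal = -105.3481 kJ
ΔH = -105.3481 / 0.03819 = -2759 kJ/mol

ΔH = -2760 kJ/mol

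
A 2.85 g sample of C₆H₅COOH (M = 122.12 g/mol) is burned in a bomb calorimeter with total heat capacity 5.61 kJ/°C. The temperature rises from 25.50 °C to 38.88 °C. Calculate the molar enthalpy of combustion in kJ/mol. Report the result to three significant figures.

ΔH = -3220 kJ/mol

ΔT = 38.88 − 25.50 = 13.38 °C
q_cal = C_cal × ΔT = 5.61 × 13.38 = 75.0618 kJ
n = 2.85 / 122.12 = 0.02334 mol
q_rxn = −q_cal = -75.0618 kJ
ΔH = -75.0618 / 0.02334 = -3216 kJ/mol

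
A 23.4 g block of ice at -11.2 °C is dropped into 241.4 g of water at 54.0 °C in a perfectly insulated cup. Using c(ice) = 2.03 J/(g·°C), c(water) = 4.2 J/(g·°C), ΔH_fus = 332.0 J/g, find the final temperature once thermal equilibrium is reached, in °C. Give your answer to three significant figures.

Heat to bring ice to 0 °C and melt it: q₁ = 23.4×2.03×11.2 + 23.4×332.0 = 8300.8 J
Heat the water can supply cooling to 0 °C: 241.4×4.2×54.0 = 54749.5 J > q₁, so all ice melts.
Energy balance: 241.4×4.2×(54.0 − T) = 8300.8 + 23.4×4.2×(T − 0)
1013.88(54.0 − T) = 8300.8 + 98.28 T
54749.5 − 8300.8 = 1112.16 T
T = 46448.7 / 1112.16 = 41.76 °C

T_f = 41.8 °C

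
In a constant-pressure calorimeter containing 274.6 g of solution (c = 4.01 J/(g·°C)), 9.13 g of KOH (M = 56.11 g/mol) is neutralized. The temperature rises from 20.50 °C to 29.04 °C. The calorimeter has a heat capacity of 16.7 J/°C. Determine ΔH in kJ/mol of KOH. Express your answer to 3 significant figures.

|ΔT| = |29.04 − 20.50| = 8.54 °C
|q_surr| = (274.6 × 4.01 + 16.7) × 8.54 = 1117.846 × 8.54 = 9546 J
n(KOH) = 9.13 / 56.11 = 0.1627 mol
Temperature rose, so q_rxn = −|q_surr| = -9.546 kJ
ΔH = q_rxn / n = -58.67 kJ/mol

ΔH = -58.7 kJ/mol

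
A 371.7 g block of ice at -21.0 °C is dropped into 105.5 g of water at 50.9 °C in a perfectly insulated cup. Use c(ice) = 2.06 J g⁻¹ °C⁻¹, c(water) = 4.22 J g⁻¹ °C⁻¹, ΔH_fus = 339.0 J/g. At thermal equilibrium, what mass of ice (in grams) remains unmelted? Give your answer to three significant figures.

m_ice remaining = 352 g

Heat to warm all ice to 0 °C: 371.7×2.06×21.0 = 16080 J
Heat released by water cooling to 0 °C: 105.5×4.22×50.9 = 22661 J
22661 J < 16080 + 371.7×339.0 = 142086.3 J, so not all ice melts; final T = 0 °C.
Heat left for melting: 22661 − 16080 = 6581 J
Mass melted = 6581 / 339.0 = 19.41 g
Ice remaining = 371.7 − 19.41 = 352.29 g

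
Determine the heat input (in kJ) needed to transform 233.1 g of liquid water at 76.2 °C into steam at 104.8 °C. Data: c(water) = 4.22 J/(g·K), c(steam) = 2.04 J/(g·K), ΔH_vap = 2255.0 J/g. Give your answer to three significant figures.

q1 (heat water 76.2→100.0 °C): 233.1 × 4.22 × 23.8 = 23412 J
q2 (vaporize at 100 °C): 233.1 × 2255.0 = 525641 J
q3 (heat steam 100.0→104.8 °C): 233.1 × 2.04 × 4.8 = 2283 J
Total: 23412 + 525641 + 2283 = 551336 J = 551 kJ

q = 551 kJ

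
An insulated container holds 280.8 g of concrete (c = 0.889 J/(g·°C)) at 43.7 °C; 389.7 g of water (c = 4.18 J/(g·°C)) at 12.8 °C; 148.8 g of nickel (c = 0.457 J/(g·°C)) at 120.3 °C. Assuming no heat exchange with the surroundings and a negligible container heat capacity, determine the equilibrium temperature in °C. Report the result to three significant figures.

T_f = 20.5 °C

Σ mᵢcᵢ(T − Tᵢ) = 0  ⇒  T = Σ mᵢcᵢTᵢ / Σ mᵢcᵢ
Σ mᵢcᵢ = 280.8×0.889 + 389.7×4.18 + 148.8×0.457 = 1946.5788
Σ mᵢcᵢTᵢ = 249.6312×43.7 + 1628.946×12.8 + 68.0016×120.3 = 39940
T = 39940 / 1946.5788 = 20.52 °C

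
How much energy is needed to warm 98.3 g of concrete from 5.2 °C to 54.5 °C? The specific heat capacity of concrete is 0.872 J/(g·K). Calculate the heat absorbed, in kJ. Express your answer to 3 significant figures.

q = m c ΔT = 98.3 × 0.872 × (54.5 − 5.2)
q = 98.3 × 0.872 × 49.3 = 4226 J = 4.23 kJ

q = 4.23 kJ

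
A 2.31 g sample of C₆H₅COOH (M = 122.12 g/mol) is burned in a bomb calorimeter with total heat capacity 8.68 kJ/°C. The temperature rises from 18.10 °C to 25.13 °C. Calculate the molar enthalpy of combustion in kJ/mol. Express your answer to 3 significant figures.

ΔT = 25.13 − 18.10 = 7.03 °C
q_cal = C_cal × ΔT = 8.68 × 7.03 = 61.0204 kJ
n = 2.31 / 122.12 = 0.01892 mol
q_rxn = −q_cal = -61.0204 kJ
ΔH = -61.0204 / 0.01892 = -3225 kJ/mol

ΔH = -3230 kJ/mol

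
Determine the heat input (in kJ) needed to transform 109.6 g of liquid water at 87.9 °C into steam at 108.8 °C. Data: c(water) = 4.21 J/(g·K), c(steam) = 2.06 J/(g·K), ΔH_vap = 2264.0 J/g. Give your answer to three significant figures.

q1 (heat water 87.9→100.0 °C): 109.6 × 4.21 × 12.1 = 5583 J
q2 (vaporize at 100 °C): 109.6 × 2264.0 = 248134 J
q3 (heat steam 100.0→108.8 °C): 109.6 × 2.06 × 8.8 = 1987 J
Total: 5583 + 248134 + 1987 = 255704 J = 256 kJ

q = 256 kJ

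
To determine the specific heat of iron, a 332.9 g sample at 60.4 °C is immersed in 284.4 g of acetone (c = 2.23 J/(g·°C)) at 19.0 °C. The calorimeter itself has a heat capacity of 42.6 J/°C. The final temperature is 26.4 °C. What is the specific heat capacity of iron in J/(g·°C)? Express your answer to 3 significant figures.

c = 0.442 J/(g·°C)

q_gained = (284.4 × 2.23 + 42.6) × (26.4 − 19.0) = 5008 J
q_lost = 332.9 × c × (60.4 − 26.4) = 11318.6 c
Set equal: c = 5008 / 11318.6 = 0.442 J/(g·°C)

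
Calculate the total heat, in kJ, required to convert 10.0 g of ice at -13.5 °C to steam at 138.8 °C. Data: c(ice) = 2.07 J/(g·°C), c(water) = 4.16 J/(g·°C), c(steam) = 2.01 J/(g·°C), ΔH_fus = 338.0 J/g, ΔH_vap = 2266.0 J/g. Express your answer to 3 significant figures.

q = 31.3 kJ

q1 (heat ice -13.5→0.0 °C): 10.0 × 2.07 × 13.5 = 279 J
q2 (melt at 0 °C): 10.0 × 338.0 = 3380 J
q3 (heat water 0.0→100.0 °C): 10.0 × 4.16 × 100.0 = 4160 J
q4 (vaporize at 100 °C): 10.0 × 2266.0 = 22660 J
q5 (heat steam 100.0→138.8 °C): 10.0 × 2.01 × 38.8 = 780 J
Total: 279 + 3380 + 4160 + 22660 + 780 = 31259 J = 31.3 kJ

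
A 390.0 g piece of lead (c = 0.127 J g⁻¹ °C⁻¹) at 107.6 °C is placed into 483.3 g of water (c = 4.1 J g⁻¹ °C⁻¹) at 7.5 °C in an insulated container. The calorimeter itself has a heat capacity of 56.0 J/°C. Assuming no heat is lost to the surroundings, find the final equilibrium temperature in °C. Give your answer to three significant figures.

T_f = 9.88 °C

Heat lost by lead = heat gained by water + calorimeter.
(390.0)(0.127)(107.6 − T) = [(483.3)(4.1) + 56.0](T − 7.5)
49.53 (107.6 − T) = 2037.53 (T − 7.5)
5329.4 − 49.53 T = 2037.53 T − 15281
20610.4 = 2087.06 T
T = 9.875 °C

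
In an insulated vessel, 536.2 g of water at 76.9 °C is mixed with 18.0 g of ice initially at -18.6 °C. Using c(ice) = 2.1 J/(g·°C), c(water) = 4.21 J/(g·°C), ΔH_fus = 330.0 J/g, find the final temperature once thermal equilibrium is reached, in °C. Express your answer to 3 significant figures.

Heat to bring ice to 0 °C and melt it: q₁ = 18.0×2.1×18.6 + 18.0×330.0 = 6643.1 J
Heat the water can supply cooling to 0 °C: 536.2×4.21×76.9 = 173594 J > q₁, so all ice melts.
Energy balance: 536.2×4.21×(76.9 − T) = 6643.1 + 18.0×4.21×(T − 0)
2257.402(76.9 − T) = 6643.1 + 75.78 T
173594 − 6643.1 = 2333.182 T
T = 166950.9 / 2333.182 = 71.56 °C

T_f = 71.6 °C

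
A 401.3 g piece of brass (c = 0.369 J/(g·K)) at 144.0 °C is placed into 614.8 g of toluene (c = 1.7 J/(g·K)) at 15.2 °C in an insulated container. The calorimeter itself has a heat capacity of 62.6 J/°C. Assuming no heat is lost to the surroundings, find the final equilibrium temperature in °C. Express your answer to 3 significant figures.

Heat lost by brass = heat gained by toluene + calorimeter.
(401.3)(0.369)(144.0 − T) = [(614.8)(1.7) + 62.6](T − 15.2)
148.0797 (144.0 − T) = 1107.76 (T − 15.2)
21323 − 148.0797 T = 1107.76 T − 16838
38161 = 1255.8397 T
T = 30.39 °C

T_f = 30.4 °C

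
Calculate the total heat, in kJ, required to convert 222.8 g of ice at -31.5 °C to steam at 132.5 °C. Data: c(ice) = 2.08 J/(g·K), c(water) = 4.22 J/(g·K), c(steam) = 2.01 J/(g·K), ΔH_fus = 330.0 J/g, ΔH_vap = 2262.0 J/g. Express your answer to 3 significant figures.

q = 701 kJ

q1 (heat ice -31.5→0.0 °C): 222.8 × 2.08 × 31.5 = 14598 J
q2 (melt at 0 °C): 222.8 × 330.0 = 73524 J
q3 (heat water 0.0→100.0 °C): 222.8 × 4.22 × 100.0 = 94022 J
q4 (vaporize at 100 °C): 222.8 × 2262.0 = 503974 J
q5 (heat steam 100.0→132.5 °C): 222.8 × 2.01 × 32.5 = 14554 J
Total: 14598 + 73524 + 94022 + 503974 + 14554 = 700672 J = 701 kJ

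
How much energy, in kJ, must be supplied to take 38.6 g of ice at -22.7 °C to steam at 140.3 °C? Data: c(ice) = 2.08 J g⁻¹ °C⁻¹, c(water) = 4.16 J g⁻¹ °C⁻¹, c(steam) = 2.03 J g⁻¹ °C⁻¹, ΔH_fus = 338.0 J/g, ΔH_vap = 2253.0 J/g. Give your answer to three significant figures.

q1 (heat ice -22.7→0.0 °C): 38.6 × 2.08 × 22.7 = 1823 J
q2 (melt at 0 °C): 38.6 × 338.0 = 13047 J
q3 (heat water 0.0→100.0 °C): 38.6 × 4.16 × 100.0 = 16058 J
q4 (vaporize at 100 °C): 38.6 × 2253.0 = 86966 J
q5 (heat steam 100.0→140.3 °C): 38.6 × 2.03 × 40.3 = 3158 J
Total: 1823 + 13047 + 16058 + 86966 + 3158 = 121052 J = 121 kJ

q = 121 kJ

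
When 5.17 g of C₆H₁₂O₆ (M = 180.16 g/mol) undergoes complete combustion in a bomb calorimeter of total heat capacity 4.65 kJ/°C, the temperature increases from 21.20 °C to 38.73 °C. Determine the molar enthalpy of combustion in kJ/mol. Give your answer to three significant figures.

ΔT = 38.73 − 21.20 = 17.53 °C
q_cal = C_cal × ΔT = 4.65 × 17.53 = 81.5145 kJ
n = 5.17 / 180.16 = 0.02870 mol
q_rxn = −q_cal = -81.5145 kJ
ΔH = -81.5145 / 0.02870 = -2840 kJ/mol

ΔH = -2840 kJ/mol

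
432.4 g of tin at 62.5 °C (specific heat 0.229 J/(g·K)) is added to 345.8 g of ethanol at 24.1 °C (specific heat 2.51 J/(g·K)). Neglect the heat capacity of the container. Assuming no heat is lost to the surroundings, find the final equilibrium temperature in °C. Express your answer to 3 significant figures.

T_f = 28.0 °C

Heat lost by tin = heat gained by ethanol.
(432.4)(0.229)(62.5 − T) = (345.8)(2.51)(T − 24.1)
99.0196 (62.5 − T) = 867.958 (T − 24.1)
6188.7 − 99.0196 T = 867.958 T − 20918
27106.7 = 966.9776 T
T = 28.03 °C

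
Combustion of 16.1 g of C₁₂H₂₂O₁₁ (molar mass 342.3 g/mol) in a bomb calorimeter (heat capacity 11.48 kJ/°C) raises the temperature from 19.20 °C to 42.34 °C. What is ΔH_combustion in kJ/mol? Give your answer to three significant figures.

ΔH = -5650 kJ/mol

ΔT = 42.34 − 19.20 = 23.14 °C
q_cal = C_cal × ΔT = 11.48 × 23.14 = 265.6472 kJ
n = 16.1 / 342.3 = 0.04703 mol
q_rxn = −q_cal = -265.6472 kJ
ΔH = -265.6472 / 0.04703 = -5648 kJ/mol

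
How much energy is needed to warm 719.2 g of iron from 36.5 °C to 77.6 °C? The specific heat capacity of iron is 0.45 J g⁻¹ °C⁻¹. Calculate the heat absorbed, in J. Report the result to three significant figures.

q = m c ΔT = 719.2 × 0.45 × (77.6 − 36.5)
q = 719.2 × 0.45 × 41.1 = 13300 J

q = 13300 J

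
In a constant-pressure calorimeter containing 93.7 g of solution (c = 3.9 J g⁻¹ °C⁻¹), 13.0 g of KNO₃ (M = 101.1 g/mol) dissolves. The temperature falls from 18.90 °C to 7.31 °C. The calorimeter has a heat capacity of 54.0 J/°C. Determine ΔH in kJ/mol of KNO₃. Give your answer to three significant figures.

|ΔT| = |7.31 − 18.90| = 11.59 °C
|q_surr| = (93.7 × 3.9 + 54.0) × 11.59 = 419.43 × 11.59 = 4861 J
n(KNO₃) = 13.0 / 101.1 = 0.1286 mol
Temperature fell, so q_rxn = +|q_surr| = 4.861 kJ
ΔH = q_rxn / n = 37.80 kJ/mol

ΔH = 37.8 kJ/mol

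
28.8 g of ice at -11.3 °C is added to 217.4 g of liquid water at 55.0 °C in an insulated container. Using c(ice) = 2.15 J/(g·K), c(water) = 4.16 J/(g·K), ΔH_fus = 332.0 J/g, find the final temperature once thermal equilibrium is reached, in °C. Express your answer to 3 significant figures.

Heat to bring ice to 0 °C and melt it: q₁ = 28.8×2.15×11.3 + 28.8×332.0 = 10261 J
Heat the water can supply cooling to 0 °C: 217.4×4.16×55.0 = 49741.1 J > q₁, so all ice melts.
Energy balance: 217.4×4.16×(55.0 − T) = 10261 + 28.8×4.16×(T − 0)
904.384(55.0 − T) = 10261 + 119.808 T
49741.1 − 10261 = 1024.192 T
T = 39480.1 / 1024.192 = 38.548 °C

T_f = 38.5 °C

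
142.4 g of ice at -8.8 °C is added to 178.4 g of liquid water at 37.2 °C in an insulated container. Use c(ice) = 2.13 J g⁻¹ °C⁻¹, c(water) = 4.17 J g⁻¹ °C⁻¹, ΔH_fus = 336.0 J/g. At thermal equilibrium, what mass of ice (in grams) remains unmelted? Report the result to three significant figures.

Heat to warm all ice to 0 °C: 142.4×2.13×8.8 = 2669.1 J
Heat released by water cooling to 0 °C: 178.4×4.17×37.2 = 27674 J
27674 J < 2669.1 + 142.4×336.0 = 50515.5 J, so not all ice melts; final T = 0 °C.
Heat left for melting: 27674 − 2669.1 = 25004.9 J
Mass melted = 25004.9 / 336.0 = 74.42 g
Ice remaining = 142.4 − 74.42 = 67.98 g

m_ice remaining = 68.0 g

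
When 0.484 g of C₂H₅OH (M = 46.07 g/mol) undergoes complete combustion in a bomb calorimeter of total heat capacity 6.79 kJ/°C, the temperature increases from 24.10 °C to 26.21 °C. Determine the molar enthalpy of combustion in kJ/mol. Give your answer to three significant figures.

ΔH = -1360 kJ/mol

ΔT = 26.21 − 24.10 = 2.11 °C
q_cal = C_cal × ΔT = 6.79 × 2.11 = 14.3269 kJ
n = 0.484 / 46.07 = 0.01051 mol
q_rxn = −q_cal = -14.3269 kJ
ΔH = -14.3269 / 0.01051 = -1363 kJ/mol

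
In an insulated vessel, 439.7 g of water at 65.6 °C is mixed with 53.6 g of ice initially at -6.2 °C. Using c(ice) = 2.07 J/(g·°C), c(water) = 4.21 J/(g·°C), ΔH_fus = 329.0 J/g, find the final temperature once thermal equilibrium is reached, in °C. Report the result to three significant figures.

T_f = 49.6 °C

Heat to bring ice to 0 °C and melt it: q₁ = 53.6×2.07×6.2 + 53.6×329.0 = 18322.3 J
Heat the water can supply cooling to 0 °C: 439.7×4.21×65.6 = 121434.6 J > q₁, so all ice melts.
Energy balance: 439.7×4.21×(65.6 − T) = 18322.3 + 53.6×4.21×(T − 0)
1851.137(65.6 − T) = 18322.3 + 225.656 T
121434.6 − 18322.3 = 2076.793 T
T = 103112.3 / 2076.793 = 49.6498 °C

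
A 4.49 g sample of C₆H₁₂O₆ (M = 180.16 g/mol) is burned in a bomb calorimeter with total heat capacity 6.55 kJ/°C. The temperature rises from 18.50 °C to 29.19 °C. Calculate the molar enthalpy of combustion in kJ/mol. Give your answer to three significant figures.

ΔH = -2810 kJ/mol

ΔT = 29.19 − 18.50 = 10.69 °C
q_cal = C_cal × ΔT = 6.55 × 10.69 = 70.0195 kJ
n = 4.49 / 180.16 = 0.02492 mol
q_rxn = −q_cal = -70.0195 kJ
ΔH = -70.0195 / 0.02492 = -2810 kJ/mol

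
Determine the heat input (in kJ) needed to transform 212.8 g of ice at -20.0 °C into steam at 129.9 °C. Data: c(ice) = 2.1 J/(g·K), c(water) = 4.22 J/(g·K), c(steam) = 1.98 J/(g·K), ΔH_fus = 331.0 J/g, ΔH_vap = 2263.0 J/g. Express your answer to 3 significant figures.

q1 (heat ice -20.0→0.0 °C): 212.8 × 2.1 × 20.0 = 8938 J
q2 (melt at 0 °C): 212.8 × 331.0 = 70437 J
q3 (heat water 0.0→100.0 °C): 212.8 × 4.22 × 100.0 = 89802 J
q4 (vaporize at 100 °C): 212.8 × 2263.0 = 481566 J
q5 (heat steam 100.0→129.9 °C): 212.8 × 1.98 × 29.9 = 12598 J
Total: 8938 + 70437 + 89802 + 481566 + 12598 = 663341 J = 663 kJ

q = 663 kJ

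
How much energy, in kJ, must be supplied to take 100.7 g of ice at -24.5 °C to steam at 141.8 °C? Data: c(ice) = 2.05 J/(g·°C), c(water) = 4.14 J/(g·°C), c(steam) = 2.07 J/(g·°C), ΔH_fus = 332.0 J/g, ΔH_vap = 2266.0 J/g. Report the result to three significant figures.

q1 (heat ice -24.5→0.0 °C): 100.7 × 2.05 × 24.5 = 5058 J
q2 (melt at 0 °C): 100.7 × 332.0 = 33432 J
q3 (heat water 0.0→100.0 °C): 100.7 × 4.14 × 100.0 = 41690 J
q4 (vaporize at 100 °C): 100.7 × 2266.0 = 228186 J
q5 (heat steam 100.0→141.8 °C): 100.7 × 2.07 × 41.8 = 8713 J
Total: 5058 + 33432 + 41690 + 228186 + 8713 = 317079 J = 317 kJ

q = 317 kJ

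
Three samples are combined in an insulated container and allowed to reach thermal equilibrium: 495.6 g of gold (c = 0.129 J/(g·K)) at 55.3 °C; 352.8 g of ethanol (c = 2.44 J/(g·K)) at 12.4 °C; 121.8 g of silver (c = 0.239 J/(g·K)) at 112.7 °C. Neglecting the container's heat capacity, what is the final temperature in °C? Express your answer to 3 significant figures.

T_f = 18.3 °C

Σ mᵢcᵢ(T − Tᵢ) = 0  ⇒  T = Σ mᵢcᵢTᵢ / Σ mᵢcᵢ
Σ mᵢcᵢ = 495.6×0.129 + 352.8×2.44 + 121.8×0.239 = 953.8746
Σ mᵢcᵢTᵢ = 63.9324×55.3 + 860.832×12.4 + 29.1102×112.7 = 17490
T = 17490 / 953.8746 = 18.34 °C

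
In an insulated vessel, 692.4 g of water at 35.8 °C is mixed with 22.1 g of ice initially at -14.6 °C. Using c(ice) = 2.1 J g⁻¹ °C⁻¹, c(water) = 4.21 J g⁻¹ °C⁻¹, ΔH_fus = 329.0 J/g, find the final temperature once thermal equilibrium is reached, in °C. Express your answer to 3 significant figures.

T_f = 32.1 °C

Heat to bring ice to 0 °C and melt it: q₁ = 22.1×2.1×14.6 + 22.1×329.0 = 7948.5 J
Heat the water can supply cooling to 0 °C: 692.4×4.21×35.8 = 104357 J > q₁, so all ice melts.
Energy balance: 692.4×4.21×(35.8 − T) = 7948.5 + 22.1×4.21×(T − 0)
2915.004(35.8 − T) = 7948.5 + 93.041 T
104357 − 7948.5 = 3008.045 T
T = 96408.5 / 3008.045 = 32.05 °C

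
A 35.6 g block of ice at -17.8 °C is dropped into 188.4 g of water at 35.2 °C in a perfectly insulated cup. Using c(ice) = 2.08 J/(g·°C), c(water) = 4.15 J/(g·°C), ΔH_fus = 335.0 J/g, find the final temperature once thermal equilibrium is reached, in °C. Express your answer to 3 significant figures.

Heat to bring ice to 0 °C and melt it: q₁ = 35.6×2.08×17.8 + 35.6×335.0 = 13244 J
Heat the water can supply cooling to 0 °C: 188.4×4.15×35.2 = 27521.5 J > q₁, so all ice melts.
Energy balance: 188.4×4.15×(35.2 − T) = 13244 + 35.6×4.15×(T − 0)
781.86(35.2 − T) = 13244 + 147.74 T
27521.5 − 13244 = 929.60 T
T = 14277.5 / 929.60 = 15.36 °C

T_f = 15.4 °C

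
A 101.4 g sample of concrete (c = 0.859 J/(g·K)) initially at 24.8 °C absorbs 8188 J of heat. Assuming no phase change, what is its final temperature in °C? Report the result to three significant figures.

ΔT = q / (m c) = 8188 / (101.4 × 0.859) = 94.00 °C
T_f = 24.8 + 94.00 = 118.80 °C

T_f = 119 °C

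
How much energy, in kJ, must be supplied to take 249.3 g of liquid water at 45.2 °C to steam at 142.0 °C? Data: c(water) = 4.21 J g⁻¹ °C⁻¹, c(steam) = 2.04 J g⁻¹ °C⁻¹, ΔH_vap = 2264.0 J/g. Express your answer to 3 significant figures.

q1 (heat water 45.2→100.0 °C): 249.3 × 4.21 × 54.8 = 57516 J
q2 (vaporize at 100 °C): 249.3 × 2264.0 = 564415 J
q3 (heat steam 100.0→142.0 °C): 249.3 × 2.04 × 42.0 = 21360 J
Total: 57516 + 564415 + 21360 = 643291 J = 643 kJ

q = 643 kJ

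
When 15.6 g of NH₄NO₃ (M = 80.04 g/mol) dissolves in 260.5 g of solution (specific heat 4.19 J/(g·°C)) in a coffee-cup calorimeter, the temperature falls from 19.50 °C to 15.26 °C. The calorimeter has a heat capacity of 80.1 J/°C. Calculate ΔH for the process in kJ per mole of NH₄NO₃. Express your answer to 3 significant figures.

ΔH = 25.5 kJ/mol

|ΔT| = |15.26 − 19.50| = 4.24 °C
|q_surr| = (260.5 × 4.19 + 80.1) × 4.24 = 1171.595 × 4.24 = 4968 J
n(NH₄NO₃) = 15.6 / 80.04 = 0.1949 mol
Temperature fell, so q_rxn = +|q_surr| = 4.968 kJ
ΔH = q_rxn / n = 25.49 kJ/mol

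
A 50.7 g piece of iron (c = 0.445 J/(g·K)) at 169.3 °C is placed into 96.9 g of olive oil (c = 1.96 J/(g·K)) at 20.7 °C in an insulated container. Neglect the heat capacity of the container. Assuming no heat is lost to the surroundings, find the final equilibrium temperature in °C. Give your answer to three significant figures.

Heat lost by iron = heat gained by olive oil.
(50.7)(0.445)(169.3 − T) = (96.9)(1.96)(T − 20.7)
22.5615 (169.3 − T) = 189.924 (T − 20.7)
3819.7 − 22.5615 T = 189.924 T − 3931.4
7751.1 = 212.4855 T
T = 36.48 °C

T_f = 36.5 °C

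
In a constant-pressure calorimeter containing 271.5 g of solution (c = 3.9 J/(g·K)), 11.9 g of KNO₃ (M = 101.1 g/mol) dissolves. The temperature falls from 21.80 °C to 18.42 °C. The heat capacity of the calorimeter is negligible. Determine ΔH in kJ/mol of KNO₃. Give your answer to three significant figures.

ΔH = 30.4 kJ/mol

|ΔT| = |18.42 − 21.80| = 3.38 °C
|q_surr| = (271.5 × 3.9) × 3.38 = 1058.85 × 3.38 = 3579 J
n(KNO₃) = 11.9 / 101.1 = 0.1177 mol
Temperature fell, so q_rxn = +|q_surr| = 3.579 kJ
ΔH = q_rxn / n = 30.41 kJ/mol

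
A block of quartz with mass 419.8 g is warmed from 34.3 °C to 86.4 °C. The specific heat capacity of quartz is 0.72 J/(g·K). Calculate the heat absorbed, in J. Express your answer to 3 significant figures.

q = m c ΔT = 419.8 × 0.72 × (86.4 − 34.3)
q = 419.8 × 0.72 × 52.1 = 15748 J

q = 15700 J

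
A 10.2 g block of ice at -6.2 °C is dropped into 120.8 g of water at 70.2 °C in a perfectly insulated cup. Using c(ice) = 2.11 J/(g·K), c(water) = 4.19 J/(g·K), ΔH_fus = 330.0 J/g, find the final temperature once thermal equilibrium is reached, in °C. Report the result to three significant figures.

Heat to bring ice to 0 °C and melt it: q₁ = 10.2×2.11×6.2 + 10.2×330.0 = 3499.4 J
Heat the water can supply cooling to 0 °C: 120.8×4.19×70.2 = 35531.9 J > q₁, so all ice melts.
Energy balance: 120.8×4.19×(70.2 − T) = 3499.4 + 10.2×4.19×(T − 0)
506.152(70.2 − T) = 3499.4 + 42.738 T
35531.9 − 3499.4 = 548.890 T
T = 32032.5 / 548.890 = 58.36 °C

T_f = 58.4 °C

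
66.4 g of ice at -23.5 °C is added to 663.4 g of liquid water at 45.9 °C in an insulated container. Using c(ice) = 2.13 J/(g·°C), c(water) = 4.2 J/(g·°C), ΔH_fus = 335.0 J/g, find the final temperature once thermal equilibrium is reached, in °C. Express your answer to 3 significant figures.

Heat to bring ice to 0 °C and melt it: q₁ = 66.4×2.13×23.5 + 66.4×335.0 = 25568 J
Heat the water can supply cooling to 0 °C: 663.4×4.2×45.9 = 127890 J > q₁, so all ice melts.
Energy balance: 663.4×4.2×(45.9 − T) = 25568 + 66.4×4.2×(T − 0)
2786.28(45.9 − T) = 25568 + 278.88 T
127890 − 25568 = 3065.16 T
T = 102322 / 3065.16 = 33.38 °C

T_f = 33.4 °C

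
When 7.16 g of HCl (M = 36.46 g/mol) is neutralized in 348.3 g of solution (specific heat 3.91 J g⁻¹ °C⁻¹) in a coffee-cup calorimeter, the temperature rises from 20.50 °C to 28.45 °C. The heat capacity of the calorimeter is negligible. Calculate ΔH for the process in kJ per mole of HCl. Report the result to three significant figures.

|ΔT| = |28.45 − 20.50| = 7.95 °C
|q_surr| = (348.3 × 3.91) × 7.95 = 1361.853 × 7.95 = 10830 J
n(HCl) = 7.16 / 36.46 = 0.1964 mol
Temperature rose, so q_rxn = −|q_surr| = -10.83 kJ
ΔH = q_rxn / n = -55.14 kJ/mol

ΔH = -55.1 kJ/mol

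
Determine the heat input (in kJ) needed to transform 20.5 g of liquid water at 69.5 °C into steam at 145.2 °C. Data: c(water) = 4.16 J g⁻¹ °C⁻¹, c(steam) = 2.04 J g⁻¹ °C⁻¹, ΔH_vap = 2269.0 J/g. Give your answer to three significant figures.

q1 (heat water 69.5→100.0 °C): 20.5 × 4.16 × 30.5 = 2601 J
q2 (vaporize at 100 °C): 20.5 × 2269.0 = 46515 J
q3 (heat steam 100.0→145.2 °C): 20.5 × 2.04 × 45.2 = 1890 J
Total: 2601 + 46515 + 1890 = 51006 J = 51.0 kJ

q = 51.0 kJ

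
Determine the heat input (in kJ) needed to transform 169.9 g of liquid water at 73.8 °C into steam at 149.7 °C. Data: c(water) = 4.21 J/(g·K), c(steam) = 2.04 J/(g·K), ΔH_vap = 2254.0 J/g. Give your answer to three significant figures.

q = 419 kJ

q1 (heat water 73.8→100.0 °C): 169.9 × 4.21 × 26.2 = 18740 J
q2 (vaporize at 100 °C): 169.9 × 2254.0 = 382955 J
q3 (heat steam 100.0→149.7 °C): 169.9 × 2.04 × 49.7 = 17226 J
Total: 18740 + 382955 + 17226 = 418921 J = 419 kJ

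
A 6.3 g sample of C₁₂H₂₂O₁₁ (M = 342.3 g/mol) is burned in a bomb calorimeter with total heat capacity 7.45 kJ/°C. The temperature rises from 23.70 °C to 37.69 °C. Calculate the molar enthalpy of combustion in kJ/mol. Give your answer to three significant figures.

ΔH = -5660 kJ/mol

ΔT = 37.69 − 23.70 = 13.99 °C
q_cal = C_cal × ΔT = 7.45 × 13.99 = 104.2255 kJ
n = 6.3 / 342.3 = 0.01840 mol
q_rxn = −q_cal = -104.2255 kJ
ΔH = -104.2255 / 0.01840 = -5664 kJ/mol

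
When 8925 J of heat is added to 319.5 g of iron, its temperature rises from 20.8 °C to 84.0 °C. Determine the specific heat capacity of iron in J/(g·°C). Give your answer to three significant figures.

c = 0.442 J/(g·°C)

c = q / (m ΔT) = 8925 / (319.5 × 63.2)
c = 8925 / 20192.4 = 0.442 J/(g·°C)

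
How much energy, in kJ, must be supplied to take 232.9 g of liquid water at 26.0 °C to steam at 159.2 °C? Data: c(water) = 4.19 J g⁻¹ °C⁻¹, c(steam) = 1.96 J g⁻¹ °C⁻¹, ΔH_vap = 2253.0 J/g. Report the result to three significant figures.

q1 (heat water 26.0→100.0 °C): 232.9 × 4.19 × 74.0 = 72213 J
q2 (vaporize at 100 °C): 232.9 × 2253.0 = 524724 J
q3 (heat steam 100.0→159.2 °C): 232.9 × 1.96 × 59.2 = 27024 J
Total: 72213 + 524724 + 27024 = 623961 J = 624 kJ

q = 624 kJ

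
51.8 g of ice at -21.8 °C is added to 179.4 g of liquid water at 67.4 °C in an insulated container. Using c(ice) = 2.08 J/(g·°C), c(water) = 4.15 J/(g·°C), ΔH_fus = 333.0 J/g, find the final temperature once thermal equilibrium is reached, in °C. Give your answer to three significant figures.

T_f = 31.9 °C

Heat to bring ice to 0 °C and melt it: q₁ = 51.8×2.08×21.8 + 51.8×333.0 = 19598 J
Heat the water can supply cooling to 0 °C: 179.4×4.15×67.4 = 50180.0 J > q₁, so all ice melts.
Energy balance: 179.4×4.15×(67.4 − T) = 19598 + 51.8×4.15×(T − 0)
744.51(67.4 − T) = 19598 + 214.97 T
50180.0 − 19598 = 959.48 T
T = 30582.0 / 959.48 = 31.87 °C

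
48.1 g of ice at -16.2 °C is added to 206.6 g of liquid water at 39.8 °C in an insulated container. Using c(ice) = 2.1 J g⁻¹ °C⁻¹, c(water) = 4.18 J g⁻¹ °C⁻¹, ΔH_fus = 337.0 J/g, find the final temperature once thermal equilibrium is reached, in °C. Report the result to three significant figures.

T_f = 15.5 °C

Heat to bring ice to 0 °C and melt it: q₁ = 48.1×2.1×16.2 + 48.1×337.0 = 17846 J
Heat the water can supply cooling to 0 °C: 206.6×4.18×39.8 = 34370.8 J > q₁, so all ice melts.
Energy balance: 206.6×4.18×(39.8 − T) = 17846 + 48.1×4.18×(T − 0)
863.588(39.8 − T) = 17846 + 201.058 T
34370.8 − 17846 = 1064.646 T
T = 16524.8 / 1064.646 = 15.52 °C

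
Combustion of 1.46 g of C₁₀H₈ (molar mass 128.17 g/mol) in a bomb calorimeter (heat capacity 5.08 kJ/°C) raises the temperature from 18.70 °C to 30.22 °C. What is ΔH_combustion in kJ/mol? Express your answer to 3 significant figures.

ΔH = -5140 kJ/mol

ΔT = 30.22 − 18.70 = 11.52 °C
q_cal = C_cal × ΔT = 5.08 × 11.52 = 58.5216 kJ
n = 1.46 / 128.17 = 0.01139 mol
q_rxn = −q_cal = -58.5216 kJ
ΔH = -58.5216 / 0.01139 = -5138 kJ/mol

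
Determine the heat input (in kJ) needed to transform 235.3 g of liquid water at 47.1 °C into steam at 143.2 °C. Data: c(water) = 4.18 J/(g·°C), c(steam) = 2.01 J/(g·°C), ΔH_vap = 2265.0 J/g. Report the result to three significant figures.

q1 (heat water 47.1→100.0 °C): 235.3 × 4.18 × 52.9 = 52030 J
q2 (vaporize at 100 °C): 235.3 × 2265.0 = 532955 J
q3 (heat steam 100.0→143.2 °C): 235.3 × 2.01 × 43.2 = 20432 J
Total: 52030 + 532955 + 20432 = 605417 J = 605 kJ

q = 605 kJ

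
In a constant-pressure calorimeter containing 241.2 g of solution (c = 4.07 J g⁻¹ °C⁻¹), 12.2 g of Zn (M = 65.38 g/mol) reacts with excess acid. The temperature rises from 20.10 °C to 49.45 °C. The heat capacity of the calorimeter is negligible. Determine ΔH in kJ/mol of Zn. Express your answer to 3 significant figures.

ΔH = -154 kJ/mol

|ΔT| = |49.45 − 20.10| = 29.35 °C
|q_surr| = (241.2 × 4.07) × 29.35 = 981.684 × 29.35 = 28810 J
n(Zn) = 12.2 / 65.38 = 0.1866 mol
Temperature rose, so q_rxn = −|q_surr| = -28.81 kJ
ΔH = q_rxn / n = -154.4 kJ/mol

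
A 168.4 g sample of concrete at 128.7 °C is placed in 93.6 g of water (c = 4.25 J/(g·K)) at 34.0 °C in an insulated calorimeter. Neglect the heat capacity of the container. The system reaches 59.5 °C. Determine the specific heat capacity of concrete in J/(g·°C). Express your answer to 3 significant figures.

q_gained = (93.6 × 4.25) × (59.5 − 34.0) = 10140 J
q_lost = 168.4 × c × (128.7 − 59.5) = 11653.28 c
Set equal: c = 10140 / 11653.28 = 0.870 J/(g·°C)

c = 0.870 J/(g·°C)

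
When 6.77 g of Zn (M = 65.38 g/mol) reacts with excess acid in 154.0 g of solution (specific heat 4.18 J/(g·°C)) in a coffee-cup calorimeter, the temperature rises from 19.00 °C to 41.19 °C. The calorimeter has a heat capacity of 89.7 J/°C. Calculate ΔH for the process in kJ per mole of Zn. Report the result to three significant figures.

ΔH = -157 kJ/mol

|ΔT| = |41.19 − 19.00| = 22.19 °C
|q_surr| = (154.0 × 4.18 + 89.7) × 22.19 = 733.42 × 22.19 = 16270 J
n(Zn) = 6.77 / 65.38 = 0.1035 mol
Temperature rose, so q_rxn = −|q_surr| = -16.27 kJ
ΔH = q_rxn / n = -157.2 kJ/mol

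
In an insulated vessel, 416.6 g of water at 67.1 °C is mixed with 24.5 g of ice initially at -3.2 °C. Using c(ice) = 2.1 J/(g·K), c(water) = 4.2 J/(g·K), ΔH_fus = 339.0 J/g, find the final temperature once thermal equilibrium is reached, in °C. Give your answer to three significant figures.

T_f = 58.8 °C

Heat to bring ice to 0 °C and melt it: q₁ = 24.5×2.1×3.2 + 24.5×339.0 = 8470.1 J
Heat the water can supply cooling to 0 °C: 416.6×4.2×67.1 = 117406 J > q₁, so all ice melts.
Energy balance: 416.6×4.2×(67.1 − T) = 8470.1 + 24.5×4.2×(T − 0)
1749.72(67.1 − T) = 8470.1 + 102.9 T
117406 − 8470.1 = 1852.62 T
T = 108935.9 / 1852.62 = 58.80 °C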